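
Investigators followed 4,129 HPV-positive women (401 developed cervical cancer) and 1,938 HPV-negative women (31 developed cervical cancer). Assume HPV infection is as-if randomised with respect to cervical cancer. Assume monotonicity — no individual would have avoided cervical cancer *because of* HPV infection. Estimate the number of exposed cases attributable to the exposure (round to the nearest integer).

about 335 cases

p₁ = P(outcome | exposed) = 401/4129 = 0.097118
p₀ = P(outcome | unexposed) = 31/1938 = 0.015996
PN = (p₁ − p₀)/p₁ = (0.097118 − 0.015996) / 0.097118 ≈ 0.83529.
Attributable cases ≈ PN × (exposed cases) = 0.83529 × 401 ≈ 334.95.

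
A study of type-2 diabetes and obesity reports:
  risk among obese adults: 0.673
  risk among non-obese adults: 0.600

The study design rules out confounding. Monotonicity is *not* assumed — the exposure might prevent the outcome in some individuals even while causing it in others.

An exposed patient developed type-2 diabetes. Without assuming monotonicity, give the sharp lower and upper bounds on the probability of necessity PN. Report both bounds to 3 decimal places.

Let p₁ = 0.673, p₀ = 0.6.
Under exogeneity alone the bounds on PN are max{0,(p₁−p₀)/p₁} ≤ PN ≤ min{1,(1−p₀)/p₁}.
  lower = (p₁ − p₀)/p₁ = 0.073 / 0.673 ≈ 0.1085
  upper = min{1, (1 − p₀)/p₁} = 0.4 / 0.673 ≈ 0.5944

0.108 ≤ PN ≤ 0.594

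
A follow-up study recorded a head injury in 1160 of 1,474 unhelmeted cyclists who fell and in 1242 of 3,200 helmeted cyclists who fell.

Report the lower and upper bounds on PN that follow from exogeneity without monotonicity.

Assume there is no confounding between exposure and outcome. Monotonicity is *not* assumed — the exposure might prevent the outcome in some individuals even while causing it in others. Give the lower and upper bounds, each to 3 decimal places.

p₁ = P(outcome | exposed) = 1160/1474 = 0.78697
p₀ = P(outcome | unexposed) = 1242/3200 = 0.38812
Under exogeneity alone the bounds on PN are max{0,(p₁−p₀)/p₁} ≤ PN ≤ min{1,(1−p₀)/p₁}.
  lower = (p₁ − p₀)/p₁ = 0.39885 / 0.78697 ≈ 0.5068
  upper = min{1, (1 − p₀)/p₁} = 0.61187 / 0.78697 ≈ 0.7775

0.507 ≤ PN ≤ 0.778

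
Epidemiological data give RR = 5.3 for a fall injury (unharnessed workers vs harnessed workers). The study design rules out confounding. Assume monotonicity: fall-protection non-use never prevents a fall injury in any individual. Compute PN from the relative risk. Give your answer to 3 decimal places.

Under exogeneity and monotonicity, PN = (RR − 1) / RR = 1 − 1/RR.
PN = (5.3 − 1) / 5.3 = 4.3 / 5.3 ≈ 0.8113

PN ≈ 0.811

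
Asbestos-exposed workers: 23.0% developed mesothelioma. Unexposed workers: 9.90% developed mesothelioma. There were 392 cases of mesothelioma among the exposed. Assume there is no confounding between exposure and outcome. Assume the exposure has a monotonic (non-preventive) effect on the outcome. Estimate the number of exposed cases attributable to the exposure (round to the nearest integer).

about 223 cases

p₁ = 0.23, p₀ = 0.099.
PN = (p₁ − p₀)/p₁ = (0.23 − 0.099) / 0.23 ≈ 0.56957.
Attributable cases ≈ PN × (exposed cases) = 0.56957 × 392 ≈ 223.27.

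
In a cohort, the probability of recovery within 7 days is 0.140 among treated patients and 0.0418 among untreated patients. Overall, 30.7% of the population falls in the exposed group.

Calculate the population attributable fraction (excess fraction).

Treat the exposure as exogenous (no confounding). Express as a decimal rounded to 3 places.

PAF ≈ 0.419

Let p₁ = 0.14, p₀ = 0.0418.
Overall risk P(Y=1) = π·p₁ + (1−π)·p₀ = 0.307×0.14 + 0.693×0.0418 = 0.071947.
Under exogeneity, PAF = [P(Y=1) − p₀] / P(Y=1).
PAF = (0.071947 − 0.0418) / 0.071947 ≈ 0.4190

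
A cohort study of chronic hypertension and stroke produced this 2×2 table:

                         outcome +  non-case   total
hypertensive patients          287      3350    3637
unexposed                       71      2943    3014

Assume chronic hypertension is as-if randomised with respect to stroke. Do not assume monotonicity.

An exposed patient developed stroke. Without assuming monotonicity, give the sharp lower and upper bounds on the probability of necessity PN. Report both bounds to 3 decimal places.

p₁ = P(outcome | exposed) = 287/3637 = 0.078911
p₀ = P(outcome | unexposed) = 71/3014 = 0.023557
Under exogeneity alone the bounds on PN are max{0,(p₁−p₀)/p₁} ≤ PN ≤ min{1,(1−p₀)/p₁}.
  lower = (p₁ − p₀)/p₁ = 0.055354 / 0.078911 ≈ 0.7015
  upper = min{1, (1 − p₀)/p₁} = 0.97644 / 0.078911 ≈ 12.3740 → capped at 1

0.701 ≤ PN ≤ 1.000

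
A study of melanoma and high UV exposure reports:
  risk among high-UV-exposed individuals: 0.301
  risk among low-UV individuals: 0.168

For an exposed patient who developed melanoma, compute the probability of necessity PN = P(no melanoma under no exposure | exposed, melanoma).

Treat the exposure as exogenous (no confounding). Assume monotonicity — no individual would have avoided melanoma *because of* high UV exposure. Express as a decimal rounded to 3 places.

PN ≈ 0.442

Let p₁ = 0.301, p₀ = 0.168.
Under exogeneity and monotonicity, PN = (p₁ − p₀) / p₁.
PN = (0.301 − 0.168) / 0.301 = 0.133 / 0.301 ≈ 0.4419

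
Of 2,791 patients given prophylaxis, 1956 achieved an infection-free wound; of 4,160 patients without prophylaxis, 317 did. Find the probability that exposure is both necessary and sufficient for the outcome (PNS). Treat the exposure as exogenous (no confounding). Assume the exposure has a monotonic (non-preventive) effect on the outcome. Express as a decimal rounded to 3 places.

p₁ = P(outcome | exposed) = 1956/2791 = 0.70082
p₀ = P(outcome | unexposed) = 317/4160 = 0.076202
Under exogeneity and monotonicity, PNS = p₁ − p₀.
PNS = 0.70082 − 0.076202 = 0.62462

PNS ≈ 0.625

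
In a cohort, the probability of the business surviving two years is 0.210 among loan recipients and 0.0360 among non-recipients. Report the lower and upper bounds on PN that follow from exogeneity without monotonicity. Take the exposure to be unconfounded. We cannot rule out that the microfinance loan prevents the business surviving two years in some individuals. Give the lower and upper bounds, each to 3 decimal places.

Let p₁ = 0.21, p₀ = 0.036.
Under exogeneity alone the bounds on PN are max{0,(p₁−p₀)/p₁} ≤ PN ≤ min{1,(1−p₀)/p₁}.
  lower = (p₁ − p₀)/p₁ = 0.174 / 0.21 ≈ 0.8286
  upper = min{1, (1 − p₀)/p₁} = 0.964 / 0.21 ≈ 4.5905 → capped at 1

0.829 ≤ PN ≤ 1.000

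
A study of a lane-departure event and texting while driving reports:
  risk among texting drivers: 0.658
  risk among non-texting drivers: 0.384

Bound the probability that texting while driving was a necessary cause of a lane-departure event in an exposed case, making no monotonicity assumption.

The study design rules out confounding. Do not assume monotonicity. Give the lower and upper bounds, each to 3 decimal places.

0.416 ≤ PN ≤ 0.936

Let p₁ = 0.658, p₀ = 0.384.
Under exogeneity alone the bounds on PN are max{0,(p₁−p₀)/p₁} ≤ PN ≤ min{1,(1−p₀)/p₁}.
  lower = (p₁ − p₀)/p₁ = 0.274 / 0.658 ≈ 0.4164
  upper = min{1, (1 − p₀)/p₁} = 0.616 / 0.658 ≈ 0.9362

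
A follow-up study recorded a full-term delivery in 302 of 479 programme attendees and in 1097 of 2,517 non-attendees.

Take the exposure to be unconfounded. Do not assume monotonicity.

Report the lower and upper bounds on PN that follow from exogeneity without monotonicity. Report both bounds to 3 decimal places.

p₁ = P(outcome | exposed) = 302/479 = 0.63048
p₀ = P(outcome | unexposed) = 1097/2517 = 0.43584
Under exogeneity alone the bounds on PN are max{0,(p₁−p₀)/p₁} ≤ PN ≤ min{1,(1−p₀)/p₁}.
  lower = (p₁ − p₀)/p₁ = 0.19464 / 0.63048 ≈ 0.3087
  upper = min{1, (1 − p₀)/p₁} = 0.56416 / 0.63048 ≈ 0.8948

0.309 ≤ PN ≤ 0.895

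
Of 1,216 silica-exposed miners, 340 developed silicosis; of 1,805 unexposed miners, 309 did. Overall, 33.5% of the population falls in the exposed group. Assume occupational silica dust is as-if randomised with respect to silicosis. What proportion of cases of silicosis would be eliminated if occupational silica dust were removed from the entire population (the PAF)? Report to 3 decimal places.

p₁ = P(outcome | exposed) = 340/1216 = 0.27961
p₀ = P(outcome | unexposed) = 309/1805 = 0.17119
Overall risk P(Y=1) = π·p₁ + (1−π)·p₀ = 0.335×0.27961 + 0.665×0.17119 = 0.20751.
Under exogeneity, PAF = [P(Y=1) − p₀] / P(Y=1).
PAF = (0.20751 − 0.17119) / 0.20751 ≈ 0.1750

PAF ≈ 0.175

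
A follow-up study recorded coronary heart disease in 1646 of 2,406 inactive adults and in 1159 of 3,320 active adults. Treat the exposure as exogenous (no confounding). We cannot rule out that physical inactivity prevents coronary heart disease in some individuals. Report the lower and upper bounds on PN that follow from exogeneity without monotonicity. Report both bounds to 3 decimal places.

p₁ = P(outcome | exposed) = 1646/2406 = 0.68412
p₀ = P(outcome | unexposed) = 1159/3320 = 0.3491
Under exogeneity alone the bounds on PN are max{0,(p₁−p₀)/p₁} ≤ PN ≤ min{1,(1−p₀)/p₁}.
  lower = (p₁ − p₀)/p₁ = 0.33503 / 0.68412 ≈ 0.4897
  upper = min{1, (1 − p₀)/p₁} = 0.6509 / 0.68412 ≈ 0.9514

0.490 ≤ PN ≤ 0.951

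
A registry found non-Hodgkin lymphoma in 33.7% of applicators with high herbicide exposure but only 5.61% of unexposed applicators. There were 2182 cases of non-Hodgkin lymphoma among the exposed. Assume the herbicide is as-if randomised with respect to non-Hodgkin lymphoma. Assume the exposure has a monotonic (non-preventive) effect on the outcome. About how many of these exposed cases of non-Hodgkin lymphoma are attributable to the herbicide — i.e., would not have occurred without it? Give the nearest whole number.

p₁ = 0.337, p₀ = 0.0561.
PN = (p₁ − p₀)/p₁ = (0.337 − 0.0561) / 0.337 ≈ 0.83353.
Attributable cases ≈ PN × (exposed cases) = 0.83353 × 2182 ≈ 1818.76.

about 1819 cases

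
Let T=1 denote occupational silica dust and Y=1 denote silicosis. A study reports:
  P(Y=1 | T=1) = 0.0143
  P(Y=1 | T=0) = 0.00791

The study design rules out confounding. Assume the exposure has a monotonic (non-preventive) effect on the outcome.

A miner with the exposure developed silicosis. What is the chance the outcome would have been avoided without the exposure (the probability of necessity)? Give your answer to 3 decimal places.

Let p₁ = 0.0143, p₀ = 0.00791.
Under exogeneity and monotonicity, PN = (p₁ − p₀) / p₁.
PN = (0.0143 − 0.00791) / 0.0143 = 0.00639 / 0.0143 ≈ 0.4469

PN ≈ 0.447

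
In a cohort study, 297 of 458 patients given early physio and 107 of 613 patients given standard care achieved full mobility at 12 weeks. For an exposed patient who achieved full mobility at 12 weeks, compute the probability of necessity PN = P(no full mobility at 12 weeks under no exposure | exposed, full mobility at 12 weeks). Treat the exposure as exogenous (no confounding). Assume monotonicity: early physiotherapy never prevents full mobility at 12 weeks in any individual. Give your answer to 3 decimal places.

PN ≈ 0.731

p₁ = P(outcome | exposed) = 297/458 = 0.64847
p₀ = P(outcome | unexposed) = 107/613 = 0.17455
Under exogeneity and monotonicity, PN = (p₁ − p₀) / p₁.
PN = (0.64847 − 0.17455) / 0.64847 = 0.47392 / 0.64847 ≈ 0.7308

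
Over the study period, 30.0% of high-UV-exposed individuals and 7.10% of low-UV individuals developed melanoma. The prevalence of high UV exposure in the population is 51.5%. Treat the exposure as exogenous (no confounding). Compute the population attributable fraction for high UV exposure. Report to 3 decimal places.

PAF ≈ 0.624

p₁ = 0.3, p₀ = 0.071.
Overall risk P(Y=1) = π·p₁ + (1−π)·p₀ = 0.515×0.3 + 0.485×0.071 = 0.18893.
Under exogeneity, PAF = [P(Y=1) − p₀] / P(Y=1).
PAF = (0.18893 − 0.071) / 0.18893 ≈ 0.6242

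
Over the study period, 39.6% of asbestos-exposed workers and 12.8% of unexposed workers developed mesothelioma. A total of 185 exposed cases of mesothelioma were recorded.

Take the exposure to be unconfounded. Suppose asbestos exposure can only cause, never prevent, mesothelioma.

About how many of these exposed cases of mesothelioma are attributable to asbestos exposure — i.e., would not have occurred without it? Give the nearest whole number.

about 125 cases

p₁ = 0.396, p₀ = 0.128.
PN = (p₁ − p₀)/p₁ = (0.396 − 0.128) / 0.396 ≈ 0.67677.
Attributable cases ≈ PN × (exposed cases) = 0.67677 × 185 ≈ 125.20.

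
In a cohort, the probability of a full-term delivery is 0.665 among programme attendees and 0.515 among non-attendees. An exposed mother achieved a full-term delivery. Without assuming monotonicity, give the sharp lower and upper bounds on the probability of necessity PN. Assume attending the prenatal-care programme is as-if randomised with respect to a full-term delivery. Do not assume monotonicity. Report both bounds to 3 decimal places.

Let p₁ = 0.665, p₀ = 0.515.
Under exogeneity alone the bounds on PN are max{0,(p₁−p₀)/p₁} ≤ PN ≤ min{1,(1−p₀)/p₁}.
  lower = (p₁ − p₀)/p₁ = 0.15 / 0.665 ≈ 0.2256
  upper = min{1, (1 − p₀)/p₁} = 0.485 / 0.665 ≈ 0.7293

0.226 ≤ PN ≤ 0.729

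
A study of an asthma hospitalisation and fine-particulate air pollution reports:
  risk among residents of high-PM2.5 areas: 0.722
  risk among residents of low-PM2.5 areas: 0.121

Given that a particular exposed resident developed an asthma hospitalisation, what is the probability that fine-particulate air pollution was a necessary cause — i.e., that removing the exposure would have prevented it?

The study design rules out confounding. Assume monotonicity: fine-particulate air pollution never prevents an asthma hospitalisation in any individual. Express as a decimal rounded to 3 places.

PN ≈ 0.832

Let p₁ = 0.722, p₀ = 0.121.
Under exogeneity and monotonicity, PN = (p₁ − p₀) / p₁.
PN = (0.722 − 0.121) / 0.722 = 0.601 / 0.722 ≈ 0.8324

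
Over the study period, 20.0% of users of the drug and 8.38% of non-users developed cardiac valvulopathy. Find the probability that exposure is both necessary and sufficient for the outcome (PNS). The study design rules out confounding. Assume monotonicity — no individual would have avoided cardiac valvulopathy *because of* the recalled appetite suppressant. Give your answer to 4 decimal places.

PNS ≈ 0.1162

p₁ = 0.2, p₀ = 0.0838.
Under exogeneity and monotonicity, PNS = p₁ − p₀.
PNS = 0.2 − 0.0838 = 0.1162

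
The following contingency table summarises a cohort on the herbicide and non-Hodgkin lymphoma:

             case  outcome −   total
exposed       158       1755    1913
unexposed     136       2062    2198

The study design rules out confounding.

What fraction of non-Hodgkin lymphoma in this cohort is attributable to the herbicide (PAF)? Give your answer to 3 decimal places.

PAF ≈ 0.135

p₁ = P(outcome | exposed) = 158/1913 = 0.082593
p₀ = P(outcome | unexposed) = 136/2198 = 0.061874
Exposure prevalence π = 1913/4111 = 0.46534; overall risk P(Y=1) = 0.071515.
Under exogeneity, PAF = [P(Y=1) − p₀]/P(Y=1).
PAF = (0.071515 − 0.061874) / 0.071515 ≈ 0.1348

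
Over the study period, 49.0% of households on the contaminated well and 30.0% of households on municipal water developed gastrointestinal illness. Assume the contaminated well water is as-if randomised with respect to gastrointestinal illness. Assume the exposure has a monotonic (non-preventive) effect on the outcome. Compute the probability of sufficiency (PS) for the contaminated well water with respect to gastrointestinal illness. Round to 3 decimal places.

p₁ = 0.49, p₀ = 0.3.
Under exogeneity and monotonicity, PS = (p₁ − p₀) / (1 − p₀).
PS = (0.49 − 0.3) / (1 − 0.3) = 0.19 / 0.7 ≈ 0.2714

PS ≈ 0.271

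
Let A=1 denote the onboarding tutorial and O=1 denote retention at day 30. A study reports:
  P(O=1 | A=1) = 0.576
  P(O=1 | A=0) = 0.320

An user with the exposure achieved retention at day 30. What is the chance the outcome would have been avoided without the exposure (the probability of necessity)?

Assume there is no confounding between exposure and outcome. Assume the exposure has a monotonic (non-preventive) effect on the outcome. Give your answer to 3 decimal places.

Let p₁ = 0.576, p₀ = 0.32.
Under exogeneity and monotonicity, PN = (p₁ − p₀) / p₁.
PN = (0.576 − 0.32) / 0.576 = 0.256 / 0.576 ≈ 0.4444

PN ≈ 0.444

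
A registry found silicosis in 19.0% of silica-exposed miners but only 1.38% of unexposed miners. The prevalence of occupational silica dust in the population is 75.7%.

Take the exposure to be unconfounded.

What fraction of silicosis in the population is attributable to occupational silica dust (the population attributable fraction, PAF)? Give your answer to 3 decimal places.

PAF ≈ 0.906

p₁ = 0.19, p₀ = 0.0138.
Overall risk P(Y=1) = π·p₁ + (1−π)·p₀ = 0.757×0.19 + 0.243×0.0138 = 0.14718.
Under exogeneity, PAF = [P(Y=1) − p₀] / P(Y=1).
PAF = (0.14718 − 0.0138) / 0.14718 ≈ 0.9062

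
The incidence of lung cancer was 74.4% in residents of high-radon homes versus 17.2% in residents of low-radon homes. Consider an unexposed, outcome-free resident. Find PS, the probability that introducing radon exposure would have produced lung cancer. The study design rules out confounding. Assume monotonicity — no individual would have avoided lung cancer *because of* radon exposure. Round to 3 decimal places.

PS ≈ 0.691

p₁ = 0.744, p₀ = 0.172.
Under exogeneity and monotonicity, PS = (p₁ − p₀) / (1 − p₀).
PS = (0.744 − 0.172) / (1 − 0.172) = 0.572 / 0.828 ≈ 0.6908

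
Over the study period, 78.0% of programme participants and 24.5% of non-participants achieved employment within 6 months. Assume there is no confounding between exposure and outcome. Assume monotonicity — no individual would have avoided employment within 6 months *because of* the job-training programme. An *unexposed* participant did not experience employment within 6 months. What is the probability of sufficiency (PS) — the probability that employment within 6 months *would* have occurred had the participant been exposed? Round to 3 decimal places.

p₁ = 0.78, p₀ = 0.245.
Under exogeneity and monotonicity, PS = (p₁ − p₀) / (1 − p₀).
PS = (0.78 − 0.245) / (1 − 0.245) = 0.535 / 0.755 ≈ 0.7086

PS ≈ 0.709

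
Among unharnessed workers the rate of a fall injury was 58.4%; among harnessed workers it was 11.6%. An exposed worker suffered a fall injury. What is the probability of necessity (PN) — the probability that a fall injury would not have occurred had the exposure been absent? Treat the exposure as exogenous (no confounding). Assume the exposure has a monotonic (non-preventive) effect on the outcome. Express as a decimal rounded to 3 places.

PN ≈ 0.801

p₁ = 0.584, p₀ = 0.116.
Under exogeneity and monotonicity, PN = (p₁ − p₀) / p₁.
PN = (0.584 − 0.116) / 0.584 = 0.468 / 0.584 ≈ 0.8014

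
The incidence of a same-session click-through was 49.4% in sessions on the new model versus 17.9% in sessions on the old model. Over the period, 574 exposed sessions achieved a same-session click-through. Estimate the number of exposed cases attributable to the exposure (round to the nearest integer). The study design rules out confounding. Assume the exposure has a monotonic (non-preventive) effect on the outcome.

p₁ = 0.494, p₀ = 0.179.
PN = (p₁ − p₀)/p₁ = (0.494 − 0.179) / 0.494 ≈ 0.63765.
Attributable cases ≈ PN × (exposed cases) = 0.63765 × 574 ≈ 366.01.

about 366 cases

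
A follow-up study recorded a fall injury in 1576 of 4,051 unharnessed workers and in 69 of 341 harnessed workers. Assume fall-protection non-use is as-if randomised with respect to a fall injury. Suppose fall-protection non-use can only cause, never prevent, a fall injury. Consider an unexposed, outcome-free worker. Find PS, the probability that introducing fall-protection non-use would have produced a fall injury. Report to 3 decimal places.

p₁ = P(outcome | exposed) = 1576/4051 = 0.38904
p₀ = P(outcome | unexposed) = 69/341 = 0.20235
Under exogeneity and monotonicity, PS = (p₁ − p₀) / (1 − p₀).
PS = (0.38904 − 0.20235) / (1 − 0.20235) = 0.18669 / 0.79765 ≈ 0.2341

PS ≈ 0.234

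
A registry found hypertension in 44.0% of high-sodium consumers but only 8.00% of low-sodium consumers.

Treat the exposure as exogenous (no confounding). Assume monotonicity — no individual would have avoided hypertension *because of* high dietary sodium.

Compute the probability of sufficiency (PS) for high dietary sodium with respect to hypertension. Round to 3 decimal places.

PS ≈ 0.391

p₁ = 0.44, p₀ = 0.08.
Under exogeneity and monotonicity, PS = (p₁ − p₀) / (1 − p₀).
PS = (0.44 − 0.08) / (1 − 0.08) = 0.36 / 0.92 ≈ 0.3913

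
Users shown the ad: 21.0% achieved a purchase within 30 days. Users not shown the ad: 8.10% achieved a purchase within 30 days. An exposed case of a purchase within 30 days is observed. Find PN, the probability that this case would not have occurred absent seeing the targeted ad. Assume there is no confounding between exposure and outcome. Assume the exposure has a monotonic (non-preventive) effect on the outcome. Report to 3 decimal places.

PN ≈ 0.614

p₁ = 0.21, p₀ = 0.081.
Under exogeneity and monotonicity, PN = (p₁ − p₀) / p₁.
PN = (0.21 − 0.081) / 0.21 = 0.129 / 0.21 ≈ 0.6143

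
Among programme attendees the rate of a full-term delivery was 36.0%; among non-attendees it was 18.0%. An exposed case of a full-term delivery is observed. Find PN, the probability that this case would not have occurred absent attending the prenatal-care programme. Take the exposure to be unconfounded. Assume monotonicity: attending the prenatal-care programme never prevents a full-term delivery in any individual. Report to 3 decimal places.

p₁ = 0.36, p₀ = 0.18.
Under exogeneity and monotonicity, PN = (p₁ − p₀) / p₁.
PN = (0.36 − 0.18) / 0.36 = 0.18 / 0.36 ≈ 0.5000

PN ≈ 0.500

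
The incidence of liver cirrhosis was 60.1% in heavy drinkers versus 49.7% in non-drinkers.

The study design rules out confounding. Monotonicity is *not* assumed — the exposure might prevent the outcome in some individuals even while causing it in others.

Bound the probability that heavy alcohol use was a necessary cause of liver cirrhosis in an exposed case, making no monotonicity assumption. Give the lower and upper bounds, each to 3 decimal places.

p₁ = 0.601, p₀ = 0.497.
Under exogeneity alone the bounds on PN are max{0,(p₁−p₀)/p₁} ≤ PN ≤ min{1,(1−p₀)/p₁}.
  lower = (p₁ − p₀)/p₁ = 0.104 / 0.601 ≈ 0.1730
  upper = min{1, (1 − p₀)/p₁} = 0.503 / 0.601 ≈ 0.8369

0.173 ≤ PN ≤ 0.837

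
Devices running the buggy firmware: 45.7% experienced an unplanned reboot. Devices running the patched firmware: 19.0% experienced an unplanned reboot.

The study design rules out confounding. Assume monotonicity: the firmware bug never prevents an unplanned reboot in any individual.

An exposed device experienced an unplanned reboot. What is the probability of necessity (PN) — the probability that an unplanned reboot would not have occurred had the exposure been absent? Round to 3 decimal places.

PN ≈ 0.584

p₁ = 0.457, p₀ = 0.19.
Under exogeneity and monotonicity, PN = (p₁ − p₀) / p₁.
PN = (0.457 − 0.19) / 0.457 = 0.267 / 0.457 ≈ 0.5842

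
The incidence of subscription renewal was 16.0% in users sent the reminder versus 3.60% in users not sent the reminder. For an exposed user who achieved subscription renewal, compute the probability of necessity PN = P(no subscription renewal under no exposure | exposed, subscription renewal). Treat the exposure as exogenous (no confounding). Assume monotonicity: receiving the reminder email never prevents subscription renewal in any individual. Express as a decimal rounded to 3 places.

PN ≈ 0.775

p₁ = 0.16, p₀ = 0.036.
Under exogeneity and monotonicity, PN = (p₁ − p₀) / p₁.
PN = (0.16 − 0.036) / 0.16 = 0.124 / 0.16 ≈ 0.7750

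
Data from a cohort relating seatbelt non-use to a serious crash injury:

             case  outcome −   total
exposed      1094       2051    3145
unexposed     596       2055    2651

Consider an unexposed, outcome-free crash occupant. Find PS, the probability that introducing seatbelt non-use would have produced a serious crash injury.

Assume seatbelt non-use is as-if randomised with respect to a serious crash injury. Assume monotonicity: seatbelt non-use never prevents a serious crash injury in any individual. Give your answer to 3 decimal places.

PS ≈ 0.159

p₁ = P(outcome | exposed) = 1094/3145 = 0.34785
p₀ = P(outcome | unexposed) = 596/2651 = 0.22482
Under exogeneity and monotonicity, PS = (p₁ − p₀) / (1 − p₀).
PS = (0.34785 − 0.22482) / (1 − 0.22482) = 0.12303 / 0.77518 ≈ 0.1587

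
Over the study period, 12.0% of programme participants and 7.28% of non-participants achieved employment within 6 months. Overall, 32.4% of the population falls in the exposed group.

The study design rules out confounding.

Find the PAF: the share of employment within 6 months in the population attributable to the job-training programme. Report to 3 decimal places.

p₁ = 0.12, p₀ = 0.0728.
Overall risk P(Y=1) = π·p₁ + (1−π)·p₀ = 0.324×0.12 + 0.676×0.0728 = 0.088093.
Under exogeneity, PAF = [P(Y=1) − p₀] / P(Y=1).
PAF = (0.088093 − 0.0728) / 0.088093 ≈ 0.1736

PAF ≈ 0.174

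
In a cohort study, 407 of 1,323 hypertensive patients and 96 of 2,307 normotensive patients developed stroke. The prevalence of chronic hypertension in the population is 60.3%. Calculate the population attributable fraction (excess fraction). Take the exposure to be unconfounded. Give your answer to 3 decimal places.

PAF ≈ 0.794

p₁ = P(outcome | exposed) = 407/1323 = 0.30763
p₀ = P(outcome | unexposed) = 96/2307 = 0.041612
Overall risk P(Y=1) = π·p₁ + (1−π)·p₀ = 0.603×0.30763 + 0.397×0.041612 = 0.20202.
Under exogeneity, PAF = [P(Y=1) − p₀] / P(Y=1).
PAF = (0.20202 − 0.041612) / 0.20202 ≈ 0.7940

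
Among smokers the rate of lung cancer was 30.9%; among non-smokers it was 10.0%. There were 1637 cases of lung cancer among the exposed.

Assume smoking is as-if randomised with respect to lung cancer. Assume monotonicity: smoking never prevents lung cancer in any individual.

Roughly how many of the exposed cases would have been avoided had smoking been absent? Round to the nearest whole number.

about 1107 cases

p₁ = 0.309, p₀ = 0.1.
PN = (p₁ − p₀)/p₁ = (0.309 − 0.1) / 0.309 ≈ 0.67638.
Attributable cases ≈ PN × (exposed cases) = 0.67638 × 1637 ≈ 1107.23.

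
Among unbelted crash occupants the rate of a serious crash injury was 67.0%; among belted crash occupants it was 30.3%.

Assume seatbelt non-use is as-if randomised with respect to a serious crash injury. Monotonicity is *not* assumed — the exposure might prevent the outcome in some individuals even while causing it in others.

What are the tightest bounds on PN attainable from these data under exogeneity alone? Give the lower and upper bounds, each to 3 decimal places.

p₁ = 0.67, p₀ = 0.303.
Under exogeneity alone the bounds on PN are max{0,(p₁−p₀)/p₁} ≤ PN ≤ min{1,(1−p₀)/p₁}.
  lower = (p₁ − p₀)/p₁ = 0.367 / 0.67 ≈ 0.5478
  upper = min{1, (1 − p₀)/p₁} = 0.697 / 0.67 ≈ 1.0403 → capped at 1

0.548 ≤ PN ≤ 1.000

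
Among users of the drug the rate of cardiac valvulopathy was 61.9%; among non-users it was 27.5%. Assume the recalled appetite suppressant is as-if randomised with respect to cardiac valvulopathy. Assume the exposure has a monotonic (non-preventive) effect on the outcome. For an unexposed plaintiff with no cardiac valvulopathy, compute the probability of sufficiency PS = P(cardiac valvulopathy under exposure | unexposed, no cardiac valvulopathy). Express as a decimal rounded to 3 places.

p₁ = 0.619, p₀ = 0.275.
Under exogeneity and monotonicity, PS = (p₁ − p₀) / (1 − p₀).
PS = (0.619 − 0.275) / (1 − 0.275) = 0.344 / 0.725 ≈ 0.4745

PS ≈ 0.474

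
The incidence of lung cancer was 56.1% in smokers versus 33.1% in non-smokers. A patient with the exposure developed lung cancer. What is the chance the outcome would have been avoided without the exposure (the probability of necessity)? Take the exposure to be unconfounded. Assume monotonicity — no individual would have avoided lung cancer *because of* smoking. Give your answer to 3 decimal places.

PN ≈ 0.410

p₁ = 0.561, p₀ = 0.331.
Under exogeneity and monotonicity, PN = (p₁ − p₀) / p₁.
PN = (0.561 − 0.331) / 0.561 = 0.23 / 0.561 ≈ 0.4100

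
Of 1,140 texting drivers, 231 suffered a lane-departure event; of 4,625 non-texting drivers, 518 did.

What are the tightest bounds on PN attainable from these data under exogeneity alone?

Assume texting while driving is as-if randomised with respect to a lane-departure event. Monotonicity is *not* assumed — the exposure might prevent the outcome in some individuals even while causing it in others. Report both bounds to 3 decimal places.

0.447 ≤ PN ≤ 1.000

p₁ = P(outcome | exposed) = 231/1140 = 0.20263
p₀ = P(outcome | unexposed) = 518/4625 = 0.112
Under exogeneity alone the bounds on PN are max{0,(p₁−p₀)/p₁} ≤ PN ≤ min{1,(1−p₀)/p₁}.
  lower = (p₁ − p₀)/p₁ = 0.090632 / 0.20263 ≈ 0.4473
  upper = min{1, (1 − p₀)/p₁} = 0.888 / 0.20263 ≈ 4.3823 → capped at 1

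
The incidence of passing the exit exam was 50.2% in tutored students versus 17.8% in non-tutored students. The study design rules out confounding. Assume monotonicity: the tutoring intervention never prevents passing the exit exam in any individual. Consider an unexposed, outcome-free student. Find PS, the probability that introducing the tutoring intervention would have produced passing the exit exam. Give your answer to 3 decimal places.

p₁ = 0.502, p₀ = 0.178.
Under exogeneity and monotonicity, PS = (p₁ − p₀) / (1 − p₀).
PS = (0.502 − 0.178) / (1 − 0.178) = 0.324 / 0.822 ≈ 0.3942

PS ≈ 0.394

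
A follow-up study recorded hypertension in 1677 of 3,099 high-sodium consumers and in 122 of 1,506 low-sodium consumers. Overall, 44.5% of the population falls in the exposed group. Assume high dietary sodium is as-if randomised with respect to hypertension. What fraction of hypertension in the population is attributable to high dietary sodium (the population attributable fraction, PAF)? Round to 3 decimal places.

p₁ = P(outcome | exposed) = 1677/3099 = 0.54114
p₀ = P(outcome | unexposed) = 122/1506 = 0.081009
Overall risk P(Y=1) = π·p₁ + (1−π)·p₀ = 0.445×0.54114 + 0.555×0.081009 = 0.28577.
Under exogeneity, PAF = [P(Y=1) − p₀] / P(Y=1).
PAF = (0.28577 − 0.081009) / 0.28577 ≈ 0.7165

PAF ≈ 0.717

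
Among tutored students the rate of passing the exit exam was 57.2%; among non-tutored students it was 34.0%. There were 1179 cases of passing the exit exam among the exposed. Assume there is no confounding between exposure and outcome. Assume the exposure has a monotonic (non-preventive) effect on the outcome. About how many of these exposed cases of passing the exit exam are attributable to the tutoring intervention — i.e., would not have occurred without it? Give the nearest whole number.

p₁ = 0.572, p₀ = 0.34.
PN = (p₁ − p₀)/p₁ = (0.572 − 0.34) / 0.572 ≈ 0.40559.
Attributable cases ≈ PN × (exposed cases) = 0.40559 × 1179 ≈ 478.20.

about 478 cases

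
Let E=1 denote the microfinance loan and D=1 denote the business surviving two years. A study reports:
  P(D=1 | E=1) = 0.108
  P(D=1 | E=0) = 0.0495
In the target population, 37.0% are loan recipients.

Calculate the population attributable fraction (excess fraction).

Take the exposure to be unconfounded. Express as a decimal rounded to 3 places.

Let p₁ = 0.108, p₀ = 0.0495.
Overall risk P(Y=1) = π·p₁ + (1−π)·p₀ = 0.37×0.108 + 0.63×0.0495 = 0.071145.
Under exogeneity, PAF = [P(Y=1) − p₀] / P(Y=1).
PAF = (0.071145 − 0.0495) / 0.071145 ≈ 0.3042

PAF ≈ 0.304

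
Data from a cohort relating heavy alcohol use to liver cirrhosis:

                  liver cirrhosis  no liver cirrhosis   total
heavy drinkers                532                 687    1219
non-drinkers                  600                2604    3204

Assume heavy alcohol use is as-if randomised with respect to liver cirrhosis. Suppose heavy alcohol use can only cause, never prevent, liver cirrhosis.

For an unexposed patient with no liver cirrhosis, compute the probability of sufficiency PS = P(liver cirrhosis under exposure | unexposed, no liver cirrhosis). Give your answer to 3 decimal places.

PS ≈ 0.307

p₁ = P(outcome | exposed) = 532/1219 = 0.43642
p₀ = P(outcome | unexposed) = 600/3204 = 0.18727
Under exogeneity and monotonicity, PS = (p₁ − p₀)/(1 − p₀).
PS = (0.43642 − 0.18727) / 0.81273 ≈ 0.3066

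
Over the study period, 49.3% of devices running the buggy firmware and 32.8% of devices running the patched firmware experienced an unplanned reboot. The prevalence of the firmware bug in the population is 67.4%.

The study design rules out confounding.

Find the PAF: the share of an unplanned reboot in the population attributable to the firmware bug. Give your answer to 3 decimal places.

PAF ≈ 0.253

p₁ = 0.493, p₀ = 0.328.
Overall risk P(Y=1) = π·p₁ + (1−π)·p₀ = 0.674×0.493 + 0.326×0.328 = 0.43921.
Under exogeneity, PAF = [P(Y=1) − p₀] / P(Y=1).
PAF = (0.43921 − 0.328) / 0.43921 ≈ 0.2532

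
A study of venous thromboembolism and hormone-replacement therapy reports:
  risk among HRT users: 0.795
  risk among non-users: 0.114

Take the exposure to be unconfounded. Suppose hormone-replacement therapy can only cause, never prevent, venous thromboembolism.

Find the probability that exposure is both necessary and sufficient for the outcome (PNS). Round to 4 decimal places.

PNS ≈ 0.6810

Let p₁ = 0.795, p₀ = 0.114.
Under exogeneity and monotonicity, PNS = p₁ − p₀.
PNS = 0.795 − 0.114 = 0.681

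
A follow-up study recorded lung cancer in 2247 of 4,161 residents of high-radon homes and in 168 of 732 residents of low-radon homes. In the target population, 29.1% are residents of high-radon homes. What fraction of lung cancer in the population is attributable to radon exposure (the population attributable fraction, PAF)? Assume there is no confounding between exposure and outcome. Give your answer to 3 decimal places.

p₁ = P(outcome | exposed) = 2247/4161 = 0.54001
p₀ = P(outcome | unexposed) = 168/732 = 0.22951
Overall risk P(Y=1) = π·p₁ + (1−π)·p₀ = 0.291×0.54001 + 0.709×0.22951 = 0.31987.
Under exogeneity, PAF = [P(Y=1) − p₀] / P(Y=1).
PAF = (0.31987 − 0.22951) / 0.31987 ≈ 0.2825

PAF ≈ 0.282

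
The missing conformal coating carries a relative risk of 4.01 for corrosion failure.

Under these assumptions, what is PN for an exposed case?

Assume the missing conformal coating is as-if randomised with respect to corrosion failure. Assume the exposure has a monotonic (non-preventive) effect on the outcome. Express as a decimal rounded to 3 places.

PN ≈ 0.751

Under exogeneity and monotonicity, PN = (RR − 1) / RR = 1 − 1/RR.
PN = (4.01 − 1) / 4.01 = 3.01 / 4.01 ≈ 0.7506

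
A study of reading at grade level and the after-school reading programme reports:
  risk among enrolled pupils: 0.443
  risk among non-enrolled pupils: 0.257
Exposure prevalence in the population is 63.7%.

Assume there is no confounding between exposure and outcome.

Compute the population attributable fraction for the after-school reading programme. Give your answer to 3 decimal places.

Let p₁ = 0.443, p₀ = 0.257.
Overall risk P(Y=1) = π·p₁ + (1−π)·p₀ = 0.637×0.443 + 0.363×0.257 = 0.37548.
Under exogeneity, PAF = [P(Y=1) − p₀] / P(Y=1).
PAF = (0.37548 − 0.257) / 0.37548 ≈ 0.3155

PAF ≈ 0.316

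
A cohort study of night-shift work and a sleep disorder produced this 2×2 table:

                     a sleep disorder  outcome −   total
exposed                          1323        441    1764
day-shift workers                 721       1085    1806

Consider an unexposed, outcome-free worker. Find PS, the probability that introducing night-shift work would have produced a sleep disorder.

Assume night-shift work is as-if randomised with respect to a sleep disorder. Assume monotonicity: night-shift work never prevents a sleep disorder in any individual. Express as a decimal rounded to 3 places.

p₁ = P(outcome | exposed) = 1323/1764 = 0.75
p₀ = P(outcome | unexposed) = 721/1806 = 0.39922
Under exogeneity and monotonicity, PS = (p₁ − p₀) / (1 − p₀).
PS = (0.75 − 0.39922) / (1 − 0.39922) = 0.35078 / 0.60078 ≈ 0.5839

PS ≈ 0.584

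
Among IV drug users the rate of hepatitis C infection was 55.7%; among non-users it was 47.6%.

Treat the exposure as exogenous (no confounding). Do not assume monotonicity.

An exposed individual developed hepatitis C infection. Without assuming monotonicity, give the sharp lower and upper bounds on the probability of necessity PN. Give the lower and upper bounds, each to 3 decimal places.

p₁ = 0.557, p₀ = 0.476.
Under exogeneity alone the bounds on PN are max{0,(p₁−p₀)/p₁} ≤ PN ≤ min{1,(1−p₀)/p₁}.
  lower = (p₁ − p₀)/p₁ = 0.081 / 0.557 ≈ 0.1454
  upper = min{1, (1 − p₀)/p₁} = 0.524 / 0.557 ≈ 0.9408

0.145 ≤ PN ≤ 0.941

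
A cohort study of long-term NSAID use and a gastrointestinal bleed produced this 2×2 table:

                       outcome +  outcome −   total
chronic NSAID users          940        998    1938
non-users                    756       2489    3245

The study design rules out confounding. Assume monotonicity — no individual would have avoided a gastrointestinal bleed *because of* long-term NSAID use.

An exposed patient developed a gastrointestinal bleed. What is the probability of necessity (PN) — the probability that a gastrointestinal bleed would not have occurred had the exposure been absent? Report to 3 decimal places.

PN ≈ 0.520

p₁ = P(outcome | exposed) = 940/1938 = 0.48504
p₀ = P(outcome | unexposed) = 756/3245 = 0.23297
Under exogeneity and monotonicity, PN = (p₁ − p₀)/p₁.
PN = (0.48504 − 0.23297) / 0.48504 ≈ 0.5197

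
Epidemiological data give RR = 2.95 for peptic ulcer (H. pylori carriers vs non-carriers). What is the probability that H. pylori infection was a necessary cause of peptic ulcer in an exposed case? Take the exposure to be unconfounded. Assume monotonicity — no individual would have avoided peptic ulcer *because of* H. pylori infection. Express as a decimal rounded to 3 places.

Under exogeneity and monotonicity, PN = (RR − 1) / RR = 1 − 1/RR.
PN = (2.95 − 1) / 2.95 = 1.95 / 2.95 ≈ 0.6610

PN ≈ 0.661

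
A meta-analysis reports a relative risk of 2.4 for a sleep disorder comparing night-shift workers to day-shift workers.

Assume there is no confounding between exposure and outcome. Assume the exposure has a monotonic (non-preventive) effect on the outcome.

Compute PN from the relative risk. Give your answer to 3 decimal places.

PN ≈ 0.583

Under exogeneity and monotonicity, PN = (RR − 1) / RR = 1 − 1/RR.
PN = (2.4 − 1) / 2.4 = 1.4 / 2.4 ≈ 0.5833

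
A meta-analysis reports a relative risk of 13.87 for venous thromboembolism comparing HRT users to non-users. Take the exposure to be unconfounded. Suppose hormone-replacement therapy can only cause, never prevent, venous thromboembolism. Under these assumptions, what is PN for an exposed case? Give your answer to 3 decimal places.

Under exogeneity and monotonicity, PN = (RR − 1) / RR = 1 − 1/RR.
PN = (13.87 − 1) / 13.87 = 12.87 / 13.87 ≈ 0.9279

PN ≈ 0.928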